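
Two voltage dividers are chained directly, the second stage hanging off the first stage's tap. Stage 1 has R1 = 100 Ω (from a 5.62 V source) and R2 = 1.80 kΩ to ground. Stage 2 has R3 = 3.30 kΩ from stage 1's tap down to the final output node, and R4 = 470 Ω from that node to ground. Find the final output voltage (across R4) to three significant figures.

Stage 2 presents R3+R4 = 3770 Ω as a load on stage 1's tap.
Stage 1's lower leg becomes R2‖(R3+R4) = 1218 Ω, so V_mid = 5.62 × 1218/1318 = 5.194 V.
Stage 2 is itself unloaded: V_out = V_mid × R4/(R3+R4) = 5.194 × 470/3770 = 0.647 V.

V_out ≈ 0.647 V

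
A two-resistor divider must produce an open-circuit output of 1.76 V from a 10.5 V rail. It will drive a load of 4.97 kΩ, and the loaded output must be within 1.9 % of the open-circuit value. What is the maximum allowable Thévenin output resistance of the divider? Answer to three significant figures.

R_th ≤ 96.3 Ω

Loading drop = R_th/(R_th + R_L) ≤ 0.0190, so R_th ≤ R_L · ε/(1−ε) = 4.97 kΩ × 0.0190/0.9810 = 96.3 Ω.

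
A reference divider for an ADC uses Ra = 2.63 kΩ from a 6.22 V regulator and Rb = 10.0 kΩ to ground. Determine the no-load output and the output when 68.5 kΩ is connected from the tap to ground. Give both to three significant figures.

Unloaded: 4.92 V; loaded: 4.78 V

Open-circuit: V = 6.22 × 10.0/(2.63 + 10.0) = 4.92 V.
With the load, Rb becomes Rb‖R_L = 8.726 kΩ, so V = 6.22 × 8.726/11.36 = 4.78 V.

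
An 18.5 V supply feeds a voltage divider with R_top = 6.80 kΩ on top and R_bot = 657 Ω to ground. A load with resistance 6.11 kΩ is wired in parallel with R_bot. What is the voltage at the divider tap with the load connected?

The load sits in parallel with R_bot: R_bot‖R_L = (657 × 6110) / (657 + 6110) = 593.2 Ω.
V_out = 18.5 × 593.2 / (6800 + 593.2) = 18.5 × 593.2/7393 = 1.48 V.
(Unloaded it would have been 1.63 V.)

V_out ≈ 1.48 V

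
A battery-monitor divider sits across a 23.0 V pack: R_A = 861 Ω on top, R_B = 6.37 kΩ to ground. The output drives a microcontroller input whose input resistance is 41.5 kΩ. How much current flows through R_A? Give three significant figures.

R_B‖R_L = 5522 Ω, so the source sees R_A + R_B‖R_L = 6383 Ω.
I = 23.0 V / 6383 Ω = 3.60 mA.

I ≈ 3.60 mA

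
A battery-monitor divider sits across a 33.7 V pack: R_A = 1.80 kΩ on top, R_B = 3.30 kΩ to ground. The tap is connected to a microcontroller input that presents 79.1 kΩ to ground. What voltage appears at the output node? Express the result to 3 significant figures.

V_out ≈ 21.5 V

The load sits in parallel with R_B: R_B‖R_L = (3.30 × 79.1) / (3.30 + 79.1) = 3.168 kΩ.
V_out = 33.7 × 3.168 / (1.80 + 3.168) = 33.7 × 3.168/4.968 = 21.5 V.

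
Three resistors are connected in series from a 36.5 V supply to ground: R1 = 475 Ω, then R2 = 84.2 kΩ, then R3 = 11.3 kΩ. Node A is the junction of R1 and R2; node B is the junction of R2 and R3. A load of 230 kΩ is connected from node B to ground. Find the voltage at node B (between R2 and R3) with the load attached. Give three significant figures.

At node B, R3 is in parallel with the load: R3‖R_L = 10770 Ω.
Below node A the resistance is R2 + (R3‖R_L) = 94970 Ω, so V_A = 36.5 × 94970/95450 = 36.32 V.
Then V_B = V_A × (R3‖R_L)/(R2 + R3‖R_L) = 36.32 × 10770/94970 = 4.12 V.

V ≈ 4.12 V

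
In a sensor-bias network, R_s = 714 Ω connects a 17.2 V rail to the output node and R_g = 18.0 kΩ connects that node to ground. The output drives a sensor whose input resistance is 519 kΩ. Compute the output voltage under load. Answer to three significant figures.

The load sits in parallel with R_g: R_g‖R_L = (18000 × 519000) / (18000 + 519000) = 17400 Ω.
V_out = 17.2 × 17400 / (714 + 17400) = 17.2 × 17400/18110 = 16.5 V.
(Unloaded it would have been 16.5 V.)

V_out ≈ 16.5 V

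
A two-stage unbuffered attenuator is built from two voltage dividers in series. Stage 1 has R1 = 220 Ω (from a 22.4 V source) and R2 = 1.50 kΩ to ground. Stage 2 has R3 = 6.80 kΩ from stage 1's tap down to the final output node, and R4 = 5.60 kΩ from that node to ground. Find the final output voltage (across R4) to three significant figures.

Stage 2 presents R3+R4 = 12400 Ω as a load on stage 1's tap.
Stage 1's lower leg becomes R2‖(R3+R4) = 1338 Ω, so V_mid = 22.4 × 1338/1558 = 19.24 V.
Stage 2 is itself unloaded: V_out = V_mid × R4/(R3+R4) = 19.24 × 5600/12400 = 8.69 V.

V_out ≈ 8.69 V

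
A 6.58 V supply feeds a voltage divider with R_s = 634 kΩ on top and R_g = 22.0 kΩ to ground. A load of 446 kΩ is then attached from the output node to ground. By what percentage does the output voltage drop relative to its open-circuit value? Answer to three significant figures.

The divider's output (Thévenin) resistance is R_s‖R_g = 21.26 kΩ.
Fractional drop under load = R_th/(R_th + R_L) = 21.26 / (21.26 + 446) = 0.04550.
So the output falls by 4.55 %.

4.55 %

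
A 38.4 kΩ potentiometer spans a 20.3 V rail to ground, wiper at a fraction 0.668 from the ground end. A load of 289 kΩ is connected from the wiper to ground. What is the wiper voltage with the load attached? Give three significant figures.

The wiper splits the pot into (1−α)R = 12.75 kΩ above and αR = 25.65 kΩ below.
Lower section ‖ load = 23.56 kΩ.
V_wiper = 20.3 × 23.56/(12.75 + 23.56) = 13.2 V.

V ≈ 13.2 V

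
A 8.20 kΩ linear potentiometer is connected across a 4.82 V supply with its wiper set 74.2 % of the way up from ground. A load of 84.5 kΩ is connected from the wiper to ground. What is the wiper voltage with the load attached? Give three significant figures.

The wiper splits the pot into (1−α)R = 2.116 kΩ above and αR = 6.084 kΩ below.
Lower section ‖ load = 5.676 kΩ.
V_wiper = 4.82 × 5.676/(2.116 + 5.676) = 3.51 V.

V ≈ 3.51 V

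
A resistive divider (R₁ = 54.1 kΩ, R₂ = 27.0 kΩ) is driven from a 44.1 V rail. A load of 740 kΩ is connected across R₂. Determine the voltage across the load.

V_out ≈ 14.3 V

The load sits in parallel with R₂: R₂‖R_L = (27.0 × 740) / (27.0 + 740) = 26.05 kΩ.
V_out = 44.1 × 26.05 / (54.1 + 26.05) = 44.1 × 26.05/80.15 = 14.3 V.
(Unloaded it would have been 14.7 V.)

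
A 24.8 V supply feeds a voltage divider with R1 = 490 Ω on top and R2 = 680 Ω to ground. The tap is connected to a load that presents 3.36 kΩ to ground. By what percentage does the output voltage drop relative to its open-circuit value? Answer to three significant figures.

The divider's output (Thévenin) resistance is R1‖R2 = 284.8 Ω.
Fractional drop under load = R_th/(R_th + R_L) = 284.8 / (284.8 + 3360) = 0.07814.
So the output falls by 7.81 %.

7.81 %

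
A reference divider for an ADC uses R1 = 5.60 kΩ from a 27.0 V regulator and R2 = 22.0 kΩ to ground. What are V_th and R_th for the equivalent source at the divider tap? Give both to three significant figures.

V_th is the open-circuit tap voltage: 27.0 × 22.0/(5.60 + 22.0) = 21.5 V.
With the supply zeroed, R1 and R2 appear in parallel from the tap: R_th = R1‖R2 = (5.60 × 22.0)/27.60 = 4.46 kΩ.

V_th = 21.5 V, R_th = 4.46 kΩ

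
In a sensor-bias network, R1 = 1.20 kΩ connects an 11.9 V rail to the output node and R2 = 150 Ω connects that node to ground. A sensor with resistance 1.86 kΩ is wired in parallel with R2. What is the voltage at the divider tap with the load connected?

V_out ≈ 1.23 V

The load sits in parallel with R2: R2‖R_L = (150 × 1860) / (150 + 1860) = 138.8 Ω.
V_out = 11.9 × 138.8 / (1200 + 138.8) = 11.9 × 138.8/1339 = 1.23 V.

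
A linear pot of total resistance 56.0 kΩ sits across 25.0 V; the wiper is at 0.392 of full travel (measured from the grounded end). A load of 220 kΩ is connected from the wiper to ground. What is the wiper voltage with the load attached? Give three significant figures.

The wiper splits the pot into (1−α)R = 34.05 kΩ above and αR = 21.95 kΩ below.
Lower section ‖ load = 19.96 kΩ.
V_wiper = 25.0 × 19.96/(34.05 + 19.96) = 9.24 V.

V ≈ 9.24 V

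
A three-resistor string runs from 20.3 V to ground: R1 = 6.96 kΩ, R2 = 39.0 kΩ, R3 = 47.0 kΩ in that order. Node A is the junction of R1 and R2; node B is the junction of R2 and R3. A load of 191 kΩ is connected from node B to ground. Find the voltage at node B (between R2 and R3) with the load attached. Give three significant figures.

At node B, R3 is in parallel with the load: R3‖R_L = 37.72 kΩ.
Below node A the resistance is R2 + (R3‖R_L) = 76.72 kΩ, so V_A = 20.3 × 76.72/83.68 = 18.61 V.
Then V_B = V_A × (R3‖R_L)/(R2 + R3‖R_L) = 18.61 × 37.72/76.72 = 9.15 V.

V ≈ 9.15 V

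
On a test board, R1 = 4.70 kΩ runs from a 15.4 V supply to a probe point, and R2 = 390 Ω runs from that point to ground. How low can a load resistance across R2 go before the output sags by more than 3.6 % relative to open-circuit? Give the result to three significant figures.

Output resistance R_th = R1‖R2 = (4700 × 390)/5090 = 360.1 Ω.
The fractional drop is R_th/(R_th + R_L); requiring this ≤ 0.0360 gives R_L ≥ R_th(1/0.0360 − 1) = 360.1 × 26.78 = 9.64 kΩ.

R_L(min) ≈ 9.64 kΩ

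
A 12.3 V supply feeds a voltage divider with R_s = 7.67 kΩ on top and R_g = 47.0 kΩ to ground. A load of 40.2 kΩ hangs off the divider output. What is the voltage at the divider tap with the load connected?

V_out ≈ 9.08 V

The load sits in parallel with R_g: R_g‖R_L = (47.0 × 40.2) / (47.0 + 40.2) = 21.67 kΩ.
V_out = 12.3 × 21.67 / (7.67 + 21.67) = 12.3 × 21.67/29.34 = 9.08 V.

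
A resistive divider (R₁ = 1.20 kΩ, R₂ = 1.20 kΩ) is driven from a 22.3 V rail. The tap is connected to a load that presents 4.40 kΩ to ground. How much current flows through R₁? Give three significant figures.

R₂‖R_L = 0.9429 kΩ, so the source sees R₁ + R₂‖R_L = 2.143 kΩ.
I = 22.3 V / 2.143 kΩ = 10.4 mA.

I ≈ 10.4 mA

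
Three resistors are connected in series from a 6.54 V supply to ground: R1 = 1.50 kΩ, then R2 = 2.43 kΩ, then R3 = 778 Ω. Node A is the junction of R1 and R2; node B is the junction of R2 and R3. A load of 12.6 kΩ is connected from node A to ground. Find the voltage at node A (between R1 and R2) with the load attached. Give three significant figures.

V ≈ 4.12 V

Below node A the series string R2+R3 = 3208 Ω sits in parallel with the 12600 Ω load: 2557 Ω.
V_A = 6.54 × 2557/(1500 + 2557) = 4.12 V.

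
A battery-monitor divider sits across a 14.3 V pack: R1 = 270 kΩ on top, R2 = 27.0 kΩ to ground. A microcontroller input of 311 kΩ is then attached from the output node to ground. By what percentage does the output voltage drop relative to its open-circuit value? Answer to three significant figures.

The divider's output (Thévenin) resistance is R1‖R2 = 24.55 kΩ.
Fractional drop under load = R_th/(R_th + R_L) = 24.55 / (24.55 + 311) = 0.07315.
So the output falls by 7.32 %.

7.32 %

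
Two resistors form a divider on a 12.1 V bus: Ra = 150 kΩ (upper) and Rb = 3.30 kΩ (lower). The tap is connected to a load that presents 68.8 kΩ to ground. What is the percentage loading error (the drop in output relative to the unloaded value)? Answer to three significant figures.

4.48 %

The divider's output (Thévenin) resistance is Ra‖Rb = 3.229 kΩ.
Fractional drop under load = R_th/(R_th + R_L) = 3.229 / (3.229 + 68.8) = 0.04483.
So the output falls by 4.48 %.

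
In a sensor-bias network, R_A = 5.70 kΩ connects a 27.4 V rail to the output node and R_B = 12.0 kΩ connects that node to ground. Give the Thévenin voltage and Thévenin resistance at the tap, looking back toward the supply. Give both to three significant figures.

V_th is the open-circuit tap voltage: 27.4 × 12.0/(5.70 + 12.0) = 18.6 V.
With the supply zeroed, R_A and R_B appear in parallel from the tap: R_th = R_A‖R_B = (5.70 × 12.0)/17.70 = 3.86 kΩ.

V_th = 18.6 V, R_th = 3.86 kΩ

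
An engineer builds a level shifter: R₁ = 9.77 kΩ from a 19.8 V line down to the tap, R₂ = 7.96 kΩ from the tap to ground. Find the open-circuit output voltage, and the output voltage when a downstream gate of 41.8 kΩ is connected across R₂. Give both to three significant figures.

Unloaded: 8.89 V; loaded: 8.05 V

Open-circuit: V = 19.8 × 7.96/(9.77 + 7.96) = 8.89 V.
With the load, R₂ becomes R₂‖R_L = 6.687 kΩ, so V = 19.8 × 6.687/16.46 = 8.05 V.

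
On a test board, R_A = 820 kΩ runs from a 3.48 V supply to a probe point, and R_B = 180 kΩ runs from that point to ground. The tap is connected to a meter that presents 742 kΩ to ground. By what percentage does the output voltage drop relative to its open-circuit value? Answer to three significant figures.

16.6 %

Unloaded V = 3.48 × 180/1000 = 0.6264 V.
Loaded: R_B‖R_L = 144.9 kΩ, giving V = 3.48 × 144.9/964.9 = 0.5225 V.
Drop = (0.6264 − 0.5225) / 0.6264 = 16.6 %.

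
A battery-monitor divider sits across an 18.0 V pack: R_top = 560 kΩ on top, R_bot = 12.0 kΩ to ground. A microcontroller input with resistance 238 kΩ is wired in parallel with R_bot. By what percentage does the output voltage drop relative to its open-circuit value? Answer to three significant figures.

4.70 %

The divider's output (Thévenin) resistance is R_top‖R_bot = 11.75 kΩ.
Fractional drop under load = R_th/(R_th + R_L) = 11.75 / (11.75 + 238) = 0.04704.
So the output falls by 4.70 %.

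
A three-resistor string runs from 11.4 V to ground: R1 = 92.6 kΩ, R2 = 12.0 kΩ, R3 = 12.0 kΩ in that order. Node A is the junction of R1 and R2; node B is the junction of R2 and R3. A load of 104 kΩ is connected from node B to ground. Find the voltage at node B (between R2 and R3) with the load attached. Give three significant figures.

At node B, R3 is in parallel with the load: R3‖R_L = 10.76 kΩ.
Below node A the resistance is R2 + (R3‖R_L) = 22.76 kΩ, so V_A = 11.4 × 22.76/115.4 = 2.249 V.
Then V_B = V_A × (R3‖R_L)/(R2 + R3‖R_L) = 2.249 × 10.76/22.76 = 1.06 V.

V ≈ 1.06 V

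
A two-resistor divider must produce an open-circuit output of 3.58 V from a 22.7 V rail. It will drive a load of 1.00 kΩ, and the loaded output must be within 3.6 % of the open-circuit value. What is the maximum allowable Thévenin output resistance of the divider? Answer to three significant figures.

R_th ≤ 37.3 Ω

Loading drop = R_th/(R_th + R_L) ≤ 0.0360, so R_th ≤ R_L · ε/(1−ε) = 1.00 kΩ × 0.0360/0.9640 = 37.3 Ω.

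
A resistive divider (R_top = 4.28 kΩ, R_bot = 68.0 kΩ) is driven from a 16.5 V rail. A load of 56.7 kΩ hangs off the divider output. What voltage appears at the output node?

The load sits in parallel with R_bot: R_bot‖R_L = (68.0 × 56.7) / (68.0 + 56.7) = 30.92 kΩ.
V_out = 16.5 × 30.92 / (4.28 + 30.92) = 16.5 × 30.92/35.20 = 14.5 V.

V_out ≈ 14.5 V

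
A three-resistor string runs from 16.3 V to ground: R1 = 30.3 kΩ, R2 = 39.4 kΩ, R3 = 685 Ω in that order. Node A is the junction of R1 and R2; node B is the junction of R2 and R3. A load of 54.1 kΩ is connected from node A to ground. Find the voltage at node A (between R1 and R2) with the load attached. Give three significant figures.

Below node A the series string R2+R3 = 40080 Ω sits in parallel with the 54100 Ω load: 23020 Ω.
V_A = 16.3 × 23020/(30300 + 23020) = 7.04 V.

V ≈ 7.04 V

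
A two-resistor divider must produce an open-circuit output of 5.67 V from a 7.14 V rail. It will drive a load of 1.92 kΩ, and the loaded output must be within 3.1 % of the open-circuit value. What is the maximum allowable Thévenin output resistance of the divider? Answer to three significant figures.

Loading drop = R_th/(R_th + R_L) ≤ 0.0310, so R_th ≤ R_L · ε/(1−ε) = 1.92 kΩ × 0.0310/0.9690 = 61.4 Ω.
(Any R1, R2 with R2/(R1+R2) = 0.794 and R1‖R2 ≤ 61.4 Ω will meet the spec.)

R_th ≤ 61.4 Ω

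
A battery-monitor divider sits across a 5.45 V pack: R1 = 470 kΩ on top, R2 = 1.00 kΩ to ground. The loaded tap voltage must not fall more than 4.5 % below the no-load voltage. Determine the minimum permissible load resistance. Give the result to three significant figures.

R_L(min) ≈ 21.2 kΩ

Output resistance R_th = R1‖R2 = (470000 × 1000)/471000 = 997.9 Ω.
The fractional drop is R_th/(R_th + R_L); requiring this ≤ 0.0450 gives R_L ≥ R_th(1/0.0450 − 1) = 997.9 × 21.22 = 21.2 kΩ.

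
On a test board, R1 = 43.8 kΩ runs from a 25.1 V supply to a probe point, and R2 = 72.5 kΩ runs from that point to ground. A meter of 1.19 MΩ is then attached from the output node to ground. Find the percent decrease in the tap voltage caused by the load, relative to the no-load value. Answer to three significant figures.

The divider's output (Thévenin) resistance is R1‖R2 = 27.30 kΩ.
Fractional drop under load = R_th/(R_th + R_L) = 27.30 / (27.30 + 1190) = 0.02243.
So the output falls by 2.24 %.

2.24 %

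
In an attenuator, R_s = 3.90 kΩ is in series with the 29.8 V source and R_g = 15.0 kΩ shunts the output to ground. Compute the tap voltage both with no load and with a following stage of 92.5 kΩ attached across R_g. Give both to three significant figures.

Unloaded: 23.7 V; loaded: 22.9 V

Open-circuit: V = 29.8 × 15.0/(3.90 + 15.0) = 23.7 V.
With the load, R_g becomes R_g‖R_L = 12.91 kΩ, so V = 29.8 × 12.91/16.81 = 22.9 V.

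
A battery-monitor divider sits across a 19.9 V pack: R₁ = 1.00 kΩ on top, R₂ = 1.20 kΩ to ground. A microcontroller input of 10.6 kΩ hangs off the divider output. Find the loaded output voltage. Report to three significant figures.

The load sits in parallel with R₂: R₂‖R_L = (1.20 × 10.6) / (1.20 + 10.6) = 1.078 kΩ.
V_out = 19.9 × 1.078 / (1.00 + 1.078) = 19.9 × 1.078/2.078 = 10.3 V.

V_out ≈ 10.3 V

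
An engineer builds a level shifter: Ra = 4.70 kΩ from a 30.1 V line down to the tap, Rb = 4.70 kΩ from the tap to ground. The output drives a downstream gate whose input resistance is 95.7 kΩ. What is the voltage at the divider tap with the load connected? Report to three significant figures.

V_out ≈ 14.7 V

The load sits in parallel with Rb: Rb‖R_L = (4.70 × 95.7) / (4.70 + 95.7) = 4.480 kΩ.
V_out = 30.1 × 4.480 / (4.70 + 4.480) = 30.1 × 4.480/9.180 = 14.7 V.
(Unloaded it would have been 15.1 V.)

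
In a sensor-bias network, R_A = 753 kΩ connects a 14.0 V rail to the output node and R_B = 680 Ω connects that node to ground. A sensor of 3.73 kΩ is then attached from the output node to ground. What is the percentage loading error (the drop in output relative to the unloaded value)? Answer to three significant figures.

Unloaded V = 14.0 × 680/753700 = 0.01263 V.
Loaded: R_B‖R_L = 575.1 Ω, giving V = 14.0 × 575.1/753600 = 0.01069 V.
Drop = (0.01263 − 0.01069) / 0.01263 = 15.4 %.

15.4 %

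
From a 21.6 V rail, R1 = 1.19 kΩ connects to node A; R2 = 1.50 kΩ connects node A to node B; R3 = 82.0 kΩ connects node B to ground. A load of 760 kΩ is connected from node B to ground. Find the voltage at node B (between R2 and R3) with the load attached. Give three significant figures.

At node B, R3 is in parallel with the load: R3‖R_L = 74.01 kΩ.
Below node A the resistance is R2 + (R3‖R_L) = 75.51 kΩ, so V_A = 21.6 × 75.51/76.70 = 21.26 V.
Then V_B = V_A × (R3‖R_L)/(R2 + R3‖R_L) = 21.26 × 74.01/75.51 = 20.8 V.

V ≈ 20.8 V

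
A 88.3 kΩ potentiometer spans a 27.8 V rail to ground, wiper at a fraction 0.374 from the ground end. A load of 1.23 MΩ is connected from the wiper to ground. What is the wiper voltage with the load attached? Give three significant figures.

The wiper splits the pot into (1−α)R = 55.28 kΩ above and αR = 33.02 kΩ below.
Lower section ‖ load = 32.16 kΩ.
V_wiper = 27.8 × 32.16/(55.28 + 32.16) = 10.2 V.

V ≈ 10.2 V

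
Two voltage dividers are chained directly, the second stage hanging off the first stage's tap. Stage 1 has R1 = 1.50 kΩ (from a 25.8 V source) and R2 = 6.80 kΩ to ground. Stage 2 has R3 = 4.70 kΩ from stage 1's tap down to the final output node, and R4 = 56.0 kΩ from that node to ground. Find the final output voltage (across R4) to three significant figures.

V_out ≈ 19.1 V

Stage 2 presents R3+R4 = 60.70 kΩ as a load on stage 1's tap.
Stage 1's lower leg becomes R2‖(R3+R4) = 6.115 kΩ, so V_mid = 25.8 × 6.115/7.615 = 20.72 V.
Stage 2 is itself unloaded: V_out = V_mid × R4/(R3+R4) = 20.72 × 56.0/60.70 = 19.1 V.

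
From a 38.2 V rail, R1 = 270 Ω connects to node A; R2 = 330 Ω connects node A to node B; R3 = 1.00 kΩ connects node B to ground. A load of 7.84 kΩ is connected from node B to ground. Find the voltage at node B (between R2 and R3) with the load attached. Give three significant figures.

At node B, R3 is in parallel with the load: R3‖R_L = 886.9 Ω.
Below node A the resistance is R2 + (R3‖R_L) = 1217 Ω, so V_A = 38.2 × 1217/1487 = 31.26 V.
Then V_B = V_A × (R3‖R_L)/(R2 + R3‖R_L) = 31.26 × 886.9/1217 = 22.8 V.

V ≈ 22.8 V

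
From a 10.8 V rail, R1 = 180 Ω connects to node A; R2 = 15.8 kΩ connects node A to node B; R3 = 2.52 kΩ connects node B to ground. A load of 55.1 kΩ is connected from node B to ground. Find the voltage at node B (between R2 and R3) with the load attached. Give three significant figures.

V ≈ 1.42 V

At node B, R3 is in parallel with the load: R3‖R_L = 2410 Ω.
Below node A the resistance is R2 + (R3‖R_L) = 18210 Ω, so V_A = 10.8 × 18210/18390 = 10.69 V.
Then V_B = V_A × (R3‖R_L)/(R2 + R3‖R_L) = 10.69 × 2410/18210 = 1.42 V.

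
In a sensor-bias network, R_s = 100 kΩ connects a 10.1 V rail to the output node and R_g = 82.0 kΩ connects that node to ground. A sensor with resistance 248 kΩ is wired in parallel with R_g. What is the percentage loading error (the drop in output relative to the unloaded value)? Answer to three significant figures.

The divider's output (Thévenin) resistance is R_s‖R_g = 45.05 kΩ.
Fractional drop under load = R_th/(R_th + R_L) = 45.05 / (45.05 + 248) = 0.1537.
So the output falls by 15.4 %.

15.4 %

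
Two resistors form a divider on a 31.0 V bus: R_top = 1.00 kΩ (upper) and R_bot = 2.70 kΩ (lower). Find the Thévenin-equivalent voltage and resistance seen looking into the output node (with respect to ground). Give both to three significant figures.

V_th = 22.6 V, R_th = 730 Ω

V_th is the open-circuit tap voltage: 31.0 × 2.70/(1.00 + 2.70) = 22.6 V.
With the supply zeroed, R_top and R_bot appear in parallel from the tap: R_th = R_top‖R_bot = (1.00 × 2.70)/3.700 = 730 Ω.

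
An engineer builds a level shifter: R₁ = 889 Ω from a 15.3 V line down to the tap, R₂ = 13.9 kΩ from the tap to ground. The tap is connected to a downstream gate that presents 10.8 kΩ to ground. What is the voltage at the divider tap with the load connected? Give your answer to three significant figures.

The load sits in parallel with R₂: R₂‖R_L = (13900 × 10800) / (13900 + 10800) = 6078 Ω.
V_out = 15.3 × 6078 / (889 + 6078) = 15.3 × 6078/6967 = 13.3 V.

V_out ≈ 13.3 V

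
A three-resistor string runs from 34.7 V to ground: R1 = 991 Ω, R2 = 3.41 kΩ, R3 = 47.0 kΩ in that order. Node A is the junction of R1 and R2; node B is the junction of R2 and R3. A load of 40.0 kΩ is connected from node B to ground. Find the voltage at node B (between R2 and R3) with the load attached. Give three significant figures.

V ≈ 28.8 V

At node B, R3 is in parallel with the load: R3‖R_L = 21610 Ω.
Below node A the resistance is R2 + (R3‖R_L) = 25020 Ω, so V_A = 34.7 × 25020/26010 = 33.38 V.
Then V_B = V_A × (R3‖R_L)/(R2 + R3‖R_L) = 33.38 × 21610/25020 = 28.8 V.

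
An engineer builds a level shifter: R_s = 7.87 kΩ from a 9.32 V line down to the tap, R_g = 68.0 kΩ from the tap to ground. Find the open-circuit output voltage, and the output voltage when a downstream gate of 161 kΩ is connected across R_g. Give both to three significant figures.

Unloaded: 8.35 V; loaded: 8.00 V

Open-circuit: V = 9.32 × 68.0/(7.87 + 68.0) = 8.35 V.
With the load, R_g becomes R_g‖R_L = 47.81 kΩ, so V = 9.32 × 47.81/55.68 = 8.00 V.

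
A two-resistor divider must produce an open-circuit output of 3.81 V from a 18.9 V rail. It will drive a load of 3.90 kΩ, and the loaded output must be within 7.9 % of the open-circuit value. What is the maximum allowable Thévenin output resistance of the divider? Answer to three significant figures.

R_th ≤ 335 Ω

Loading drop = R_th/(R_th + R_L) ≤ 0.0790, so R_th ≤ R_L · ε/(1−ε) = 3.90 kΩ × 0.0790/0.9210 = 335 Ω.
(Any R1, R2 with R2/(R1+R2) = 0.202 and R1‖R2 ≤ 335 Ω will meet the spec.)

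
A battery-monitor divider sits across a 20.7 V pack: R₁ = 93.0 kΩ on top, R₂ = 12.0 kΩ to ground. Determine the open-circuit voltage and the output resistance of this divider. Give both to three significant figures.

V_th is the open-circuit tap voltage: 20.7 × 12.0/(93.0 + 12.0) = 2.37 V.
With the supply zeroed, R₁ and R₂ appear in parallel from the tap: R_th = R₁‖R₂ = (93.0 × 12.0)/105.0 = 10.6 kΩ.

V_th = 2.37 V, R_th = 10.6 kΩ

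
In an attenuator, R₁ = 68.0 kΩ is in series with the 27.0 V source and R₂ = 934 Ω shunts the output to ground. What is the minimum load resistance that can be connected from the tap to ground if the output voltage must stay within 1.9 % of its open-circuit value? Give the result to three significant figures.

Output resistance R_th = R₁‖R₂ = (68000 × 934)/68930 = 921.3 Ω.
The fractional drop is R_th/(R_th + R_L); requiring this ≤ 0.0190 gives R_L ≥ R_th(1/0.0190 − 1) = 921.3 × 51.63 = 47.6 kΩ.

R_L(min) ≈ 47.6 kΩ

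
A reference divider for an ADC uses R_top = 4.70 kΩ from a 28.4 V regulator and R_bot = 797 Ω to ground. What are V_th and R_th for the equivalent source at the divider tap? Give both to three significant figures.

V_th = 4.12 V, R_th = 681 Ω

V_th is the open-circuit tap voltage: 28.4 × 797/(4700 + 797) = 4.12 V.
With the supply zeroed, R_top and R_bot appear in parallel from the tap: R_th = R_top‖R_bot = (4700 × 797)/5497 = 681 Ω.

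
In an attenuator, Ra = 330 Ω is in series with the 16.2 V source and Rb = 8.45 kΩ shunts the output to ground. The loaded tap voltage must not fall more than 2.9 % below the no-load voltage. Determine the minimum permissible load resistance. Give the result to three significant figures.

R_L(min) ≈ 10.6 kΩ

Output resistance R_th = Ra‖Rb = (330 × 8450)/8780 = 317.6 Ω.
The fractional drop is R_th/(R_th + R_L); requiring this ≤ 0.0290 gives R_L ≥ R_th(1/0.0290 − 1) = 317.6 × 33.48 = 10.6 kΩ.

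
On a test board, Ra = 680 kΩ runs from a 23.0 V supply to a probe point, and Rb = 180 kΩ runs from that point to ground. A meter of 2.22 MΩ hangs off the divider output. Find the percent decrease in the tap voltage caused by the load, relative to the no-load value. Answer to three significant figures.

The divider's output (Thévenin) resistance is Ra‖Rb = 142.3 kΩ.
Fractional drop under load = R_th/(R_th + R_L) = 142.3 / (142.3 + 2220) = 0.06025.
So the output falls by 6.02 %.

6.02 %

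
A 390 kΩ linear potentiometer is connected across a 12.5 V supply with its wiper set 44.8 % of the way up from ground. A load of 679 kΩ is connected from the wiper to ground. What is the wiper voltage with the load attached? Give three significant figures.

The wiper splits the pot into (1−α)R = 215.3 kΩ above and αR = 174.7 kΩ below.
Lower section ‖ load = 139.0 kΩ.
V_wiper = 12.5 × 139.0/(215.3 + 139.0) = 4.90 V.

V ≈ 4.90 V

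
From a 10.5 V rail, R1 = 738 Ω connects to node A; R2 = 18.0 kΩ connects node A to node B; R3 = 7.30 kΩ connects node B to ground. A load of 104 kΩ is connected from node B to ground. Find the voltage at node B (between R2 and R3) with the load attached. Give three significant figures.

V ≈ 2.80 V

At node B, R3 is in parallel with the load: R3‖R_L = 6821 Ω.
Below node A the resistance is R2 + (R3‖R_L) = 24820 Ω, so V_A = 10.5 × 24820/25560 = 10.20 V.
Then V_B = V_A × (R3‖R_L)/(R2 + R3‖R_L) = 10.20 × 6821/24820 = 2.80 V.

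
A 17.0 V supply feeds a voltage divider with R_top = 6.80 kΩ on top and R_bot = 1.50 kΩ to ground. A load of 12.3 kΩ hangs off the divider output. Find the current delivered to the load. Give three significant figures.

I_L ≈ 0.227 mA

R_bot‖R_L = 1.337 kΩ; V_out = 17.0 × 1.337/8.137 = 2.793 V.
I_L = V_out / R_L = 2.793 / 12.3 kΩ = 0.227 mA.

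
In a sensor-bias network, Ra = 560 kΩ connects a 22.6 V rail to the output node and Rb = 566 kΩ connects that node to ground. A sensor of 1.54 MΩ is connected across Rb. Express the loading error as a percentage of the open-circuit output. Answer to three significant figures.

The divider's output (Thévenin) resistance is Ra‖Rb = 281.5 kΩ.
Fractional drop under load = R_th/(R_th + R_L) = 281.5 / (281.5 + 1540) = 0.1545.
So the output falls by 15.5 %.

15.5 %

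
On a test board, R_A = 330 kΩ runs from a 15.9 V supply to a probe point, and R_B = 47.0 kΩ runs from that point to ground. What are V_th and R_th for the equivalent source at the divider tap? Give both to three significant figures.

V_th = 1.98 V, R_th = 41.1 kΩ

V_th is the open-circuit tap voltage: 15.9 × 47.0/(330 + 47.0) = 1.98 V.
With the supply zeroed, R_A and R_B appear in parallel from the tap: R_th = R_A‖R_B = (330 × 47.0)/377.0 = 41.1 kΩ.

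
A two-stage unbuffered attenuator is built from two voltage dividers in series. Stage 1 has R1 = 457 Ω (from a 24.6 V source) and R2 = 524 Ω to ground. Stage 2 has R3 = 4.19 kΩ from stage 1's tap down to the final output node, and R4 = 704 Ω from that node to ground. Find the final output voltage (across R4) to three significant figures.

V_out ≈ 1.80 V

Stage 2 presents R3+R4 = 4894 Ω as a load on stage 1's tap.
Stage 1's lower leg becomes R2‖(R3+R4) = 473.3 Ω, so V_mid = 24.6 × 473.3/930.3 = 12.52 V.
Stage 2 is itself unloaded: V_out = V_mid × R4/(R3+R4) = 12.52 × 704/4894 = 1.80 V.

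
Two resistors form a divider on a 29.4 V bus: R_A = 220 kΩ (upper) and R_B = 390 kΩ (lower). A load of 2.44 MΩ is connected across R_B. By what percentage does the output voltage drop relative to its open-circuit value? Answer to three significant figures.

5.45 %

The divider's output (Thévenin) resistance is R_A‖R_B = 140.7 kΩ.
Fractional drop under load = R_th/(R_th + R_L) = 140.7 / (140.7 + 2440) = 0.05450.
So the output falls by 5.45 %.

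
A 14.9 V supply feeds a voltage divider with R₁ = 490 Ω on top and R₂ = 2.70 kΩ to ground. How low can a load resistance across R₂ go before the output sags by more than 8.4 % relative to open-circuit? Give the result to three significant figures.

R_L(min) ≈ 4.52 kΩ

Output resistance R_th = R₁‖R₂ = (490 × 2700)/3190 = 414.7 Ω.
The fractional drop is R_th/(R_th + R_L); requiring this ≤ 0.0840 gives R_L ≥ R_th(1/0.0840 − 1) = 414.7 × 10.90 = 4.52 kΩ.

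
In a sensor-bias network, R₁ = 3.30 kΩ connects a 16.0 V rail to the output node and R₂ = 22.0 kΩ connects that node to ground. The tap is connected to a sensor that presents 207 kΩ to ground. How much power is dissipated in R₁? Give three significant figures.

P ≈ 1.57 mW

Total resistance from the source is R₁ + (R₂‖R_L) = 23.19 kΩ, so I = 16.0/23.19 kΩ = 0.6901 mA.
P = I²·R₁ = (0.6901 mA)² × 3.30 kΩ = 1.57 mW.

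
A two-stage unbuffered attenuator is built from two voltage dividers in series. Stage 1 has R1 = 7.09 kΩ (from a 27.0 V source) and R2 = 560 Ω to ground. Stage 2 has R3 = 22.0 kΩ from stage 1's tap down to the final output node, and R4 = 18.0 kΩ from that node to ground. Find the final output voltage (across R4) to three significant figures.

V_out ≈ 0.878 V

Stage 2 presents R3+R4 = 40000 Ω as a load on stage 1's tap.
Stage 1's lower leg becomes R2‖(R3+R4) = 552.3 Ω, so V_mid = 27.0 × 552.3/7642 = 1.951 V.
Stage 2 is itself unloaded: V_out = V_mid × R4/(R3+R4) = 1.951 × 18000/40000 = 0.878 V.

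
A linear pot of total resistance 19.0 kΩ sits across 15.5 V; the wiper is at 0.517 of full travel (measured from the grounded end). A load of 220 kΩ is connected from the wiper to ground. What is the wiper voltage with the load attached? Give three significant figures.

V ≈ 7.84 V

The wiper splits the pot into (1−α)R = 9.177 kΩ above and αR = 9.823 kΩ below.
Lower section ‖ load = 9.403 kΩ.
V_wiper = 15.5 × 9.403/(9.177 + 9.403) = 7.84 V.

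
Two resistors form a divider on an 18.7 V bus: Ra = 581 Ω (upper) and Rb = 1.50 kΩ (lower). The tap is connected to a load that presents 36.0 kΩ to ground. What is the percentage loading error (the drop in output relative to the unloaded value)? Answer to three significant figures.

The divider's output (Thévenin) resistance is Ra‖Rb = 418.8 Ω.
Fractional drop under load = R_th/(R_th + R_L) = 418.8 / (418.8 + 36000) = 0.01150.
So the output falls by 1.15 %.

1.15 %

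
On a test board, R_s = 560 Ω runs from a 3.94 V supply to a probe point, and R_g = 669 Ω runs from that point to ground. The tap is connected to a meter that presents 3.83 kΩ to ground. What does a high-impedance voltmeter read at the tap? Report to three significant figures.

The load sits in parallel with R_g: R_g‖R_L = (669 × 3830) / (669 + 3830) = 569.5 Ω.
V_out = 3.94 × 569.5 / (560 + 569.5) = 3.94 × 569.5/1130 = 1.99 V.

V_out ≈ 1.99 V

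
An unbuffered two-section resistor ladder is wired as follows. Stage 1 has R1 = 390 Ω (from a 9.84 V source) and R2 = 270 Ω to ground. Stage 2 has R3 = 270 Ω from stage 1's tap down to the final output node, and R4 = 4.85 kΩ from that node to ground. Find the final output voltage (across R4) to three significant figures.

V_out ≈ 3.70 V

Stage 2 presents R3+R4 = 5120 Ω as a load on stage 1's tap.
Stage 1's lower leg becomes R2‖(R3+R4) = 256.5 Ω, so V_mid = 9.84 × 256.5/646.5 = 3.904 V.
Stage 2 is itself unloaded: V_out = V_mid × R4/(R3+R4) = 3.904 × 4850/5120 = 3.70 V.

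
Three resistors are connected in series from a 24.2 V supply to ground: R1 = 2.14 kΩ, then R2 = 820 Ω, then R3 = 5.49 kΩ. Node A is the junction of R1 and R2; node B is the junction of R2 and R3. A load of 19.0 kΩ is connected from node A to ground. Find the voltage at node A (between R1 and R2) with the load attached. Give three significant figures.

V ≈ 16.7 V

Below node A the series string R2+R3 = 6310 Ω sits in parallel with the 19000 Ω load: 4737 Ω.
V_A = 24.2 × 4737/(2140 + 4737) = 16.7 V.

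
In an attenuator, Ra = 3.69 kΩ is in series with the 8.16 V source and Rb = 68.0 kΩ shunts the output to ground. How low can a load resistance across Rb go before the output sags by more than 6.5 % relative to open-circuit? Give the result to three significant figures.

Output resistance R_th = Ra‖Rb = (3.69 × 68.0)/71.69 = 3.500 kΩ.
The fractional drop is R_th/(R_th + R_L); requiring this ≤ 0.0650 gives R_L ≥ R_th(1/0.0650 − 1) = 3.500 × 14.38 = 50.3 kΩ.

R_L(min) ≈ 50.3 kΩ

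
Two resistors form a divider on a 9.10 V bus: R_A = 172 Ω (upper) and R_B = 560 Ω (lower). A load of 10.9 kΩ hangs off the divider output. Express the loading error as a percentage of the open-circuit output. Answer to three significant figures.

1.19 %

The divider's output (Thévenin) resistance is R_A‖R_B = 131.6 Ω.
Fractional drop under load = R_th/(R_th + R_L) = 131.6 / (131.6 + 10900) = 0.01193.
So the output falls by 1.19 %.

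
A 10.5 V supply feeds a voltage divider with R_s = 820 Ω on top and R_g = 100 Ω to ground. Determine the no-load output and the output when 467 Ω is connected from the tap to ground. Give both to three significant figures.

Unloaded: 1.14 V; loaded: 0.958 V

Open-circuit: V = 10.5 × 100/(820 + 100) = 1.14 V.
With the load, R_g becomes R_g‖R_L = 82.36 Ω, so V = 10.5 × 82.36/902.4 = 0.958 V.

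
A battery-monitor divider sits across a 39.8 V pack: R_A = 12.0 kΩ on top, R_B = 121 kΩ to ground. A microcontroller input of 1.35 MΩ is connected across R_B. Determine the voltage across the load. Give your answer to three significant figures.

V_out ≈ 35.9 V

The load sits in parallel with R_B: R_B‖R_L = (121 × 1350) / (121 + 1350) = 111.0 kΩ.
V_out = 39.8 × 111.0 / (12.0 + 111.0) = 39.8 × 111.0/123.0 = 35.9 V.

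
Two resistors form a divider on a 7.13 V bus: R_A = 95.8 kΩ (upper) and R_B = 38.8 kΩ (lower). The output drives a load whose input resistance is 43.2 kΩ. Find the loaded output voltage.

The load sits in parallel with R_B: R_B‖R_L = (38.8 × 43.2) / (38.8 + 43.2) = 20.44 kΩ.
V_out = 7.13 × 20.44 / (95.8 + 20.44) = 7.13 × 20.44/116.2 = 1.25 V.

V_out ≈ 1.25 V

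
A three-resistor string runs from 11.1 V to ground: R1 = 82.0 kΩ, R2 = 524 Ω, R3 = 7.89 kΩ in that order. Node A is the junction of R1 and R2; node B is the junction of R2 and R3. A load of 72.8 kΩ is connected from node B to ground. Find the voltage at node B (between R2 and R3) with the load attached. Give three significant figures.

At node B, R3 is in parallel with the load: R3‖R_L = 7119 Ω.
Below node A the resistance is R2 + (R3‖R_L) = 7643 Ω, so V_A = 11.1 × 7643/89640 = 0.9463 V.
Then V_B = V_A × (R3‖R_L)/(R2 + R3‖R_L) = 0.9463 × 7119/7643 = 0.881 V.

V ≈ 0.881 V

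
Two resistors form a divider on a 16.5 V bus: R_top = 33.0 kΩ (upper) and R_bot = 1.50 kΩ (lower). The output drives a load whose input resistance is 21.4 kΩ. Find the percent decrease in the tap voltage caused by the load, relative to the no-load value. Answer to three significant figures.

6.28 %

The divider's output (Thévenin) resistance is R_top‖R_bot = 1.435 kΩ.
Fractional drop under load = R_th/(R_th + R_L) = 1.435 / (1.435 + 21.4) = 0.06283.
So the output falls by 6.28 %.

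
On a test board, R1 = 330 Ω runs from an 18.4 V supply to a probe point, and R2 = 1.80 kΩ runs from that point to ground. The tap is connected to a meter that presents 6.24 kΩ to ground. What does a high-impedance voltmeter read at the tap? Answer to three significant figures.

V_out ≈ 14.9 V

The load sits in parallel with R2: R2‖R_L = (1800 × 6240) / (1800 + 6240) = 1397 Ω.
V_out = 18.4 × 1397 / (330 + 1397) = 18.4 × 1397/1727 = 14.9 V.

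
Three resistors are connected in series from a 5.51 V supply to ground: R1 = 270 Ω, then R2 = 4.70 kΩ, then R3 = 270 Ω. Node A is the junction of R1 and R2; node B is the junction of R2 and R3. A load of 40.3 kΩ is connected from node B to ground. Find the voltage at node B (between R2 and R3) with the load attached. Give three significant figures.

V ≈ 0.282 V

At node B, R3 is in parallel with the load: R3‖R_L = 268.2 Ω.
Below node A the resistance is R2 + (R3‖R_L) = 4968 Ω, so V_A = 5.51 × 4968/5238 = 5.226 V.
Then V_B = V_A × (R3‖R_L)/(R2 + R3‖R_L) = 5.226 × 268.2/4968 = 0.282 V.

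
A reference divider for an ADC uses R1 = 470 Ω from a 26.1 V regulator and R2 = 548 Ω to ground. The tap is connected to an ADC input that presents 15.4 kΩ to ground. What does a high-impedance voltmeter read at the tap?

V_out ≈ 13.8 V

The load sits in parallel with R2: R2‖R_L = (548 × 15400) / (548 + 15400) = 529.2 Ω.
V_out = 26.1 × 529.2 / (470 + 529.2) = 26.1 × 529.2/999.2 = 13.8 V.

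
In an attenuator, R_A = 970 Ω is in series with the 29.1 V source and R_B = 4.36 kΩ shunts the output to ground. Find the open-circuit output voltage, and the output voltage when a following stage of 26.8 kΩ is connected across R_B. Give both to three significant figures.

Unloaded: 23.8 V; loaded: 23.1 V

Open-circuit: V = 29.1 × 4360/(970 + 4360) = 23.8 V.
With the load, R_B becomes R_B‖R_L = 3750 Ω, so V = 29.1 × 3750/4720 = 23.1 V.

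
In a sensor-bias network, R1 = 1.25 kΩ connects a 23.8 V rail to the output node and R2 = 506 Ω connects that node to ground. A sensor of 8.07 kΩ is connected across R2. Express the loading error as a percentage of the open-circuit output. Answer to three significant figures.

The divider's output (Thévenin) resistance is R1‖R2 = 360.2 Ω.
Fractional drop under load = R_th/(R_th + R_L) = 360.2 / (360.2 + 8070) = 0.04273.
So the output falls by 4.27 %.

4.27 %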